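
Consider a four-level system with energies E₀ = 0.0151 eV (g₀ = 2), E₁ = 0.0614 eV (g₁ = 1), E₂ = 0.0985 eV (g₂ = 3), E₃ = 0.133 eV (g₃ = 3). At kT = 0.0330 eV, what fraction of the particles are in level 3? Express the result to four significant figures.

Eᵢ/kT = 0.457576, 1.86061, 2.98485, 4.03030.
Z = Σ gᵢe^(−Eᵢ/kT) = 2·e^(−0.457576) + 1·e^(−1.86061) + 3·e^(−2.98485) + 3·e^(−4.03030) = 1.26563 + 0.155578 + 0.151641 + 0.0533070 = 1.62616.
P₃ = g₃ e^(−E₃/kT) / Z = 0.0533070/1.62616 = 0.03278.

0.03278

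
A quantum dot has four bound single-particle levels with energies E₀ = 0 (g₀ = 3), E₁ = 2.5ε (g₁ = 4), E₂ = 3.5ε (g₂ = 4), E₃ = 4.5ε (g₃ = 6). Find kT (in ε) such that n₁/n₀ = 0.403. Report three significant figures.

2.09 ε

n₁/n₀ = (g₁/g₀) exp[−(E₁−E₀)/kT] = 0.403.
⇒ (E₁−E₀)/kT = ln((4/3)/0.403) = ln(3.3085) = 1.1965.
kT = 2.5ε / 1.1965 = 2.09 ε.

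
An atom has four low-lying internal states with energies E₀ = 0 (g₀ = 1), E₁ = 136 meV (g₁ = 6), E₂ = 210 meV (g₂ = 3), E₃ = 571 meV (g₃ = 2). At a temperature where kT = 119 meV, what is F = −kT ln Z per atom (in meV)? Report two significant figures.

Eᵢ/kT = 0, 1.143, 1.765, 4.798.
Z = Σ gᵢe^(−Eᵢ/kT) = 1·e^(−0) + 6·e^(−1.143) + 3·e^(−1.765) + 2·e^(−4.798) = 1.000 + 1.913 + 0.5136 + 0.01649 = 3.443.
F = −kT ln Z = −119 × ln(3.443) = −119 × 1.236 = -150 meV.

-150 meV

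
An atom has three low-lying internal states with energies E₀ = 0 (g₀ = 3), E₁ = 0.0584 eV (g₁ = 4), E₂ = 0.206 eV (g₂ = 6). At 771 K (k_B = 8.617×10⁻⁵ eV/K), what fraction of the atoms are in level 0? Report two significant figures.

k_BT = 8.617×10⁻⁵ × 771 K = 0.06644 eV.
Eᵢ/kT = 0, 0.8790, 3.101.
Z = Σ gᵢe^(−Eᵢ/kT) = 3·e^(−0) + 4·e^(−0.8790) + 6·e^(−3.101) = 3.000 + 1.661 + 0.2700 = 4.931.
P₀ = g₀ e^(−E₀/kT) / Z = 3.000/4.931 = 0.61.

0.61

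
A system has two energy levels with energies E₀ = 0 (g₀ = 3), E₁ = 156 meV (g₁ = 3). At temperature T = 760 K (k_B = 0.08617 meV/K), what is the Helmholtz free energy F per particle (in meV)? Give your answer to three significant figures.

k_BT = 0.08617 × 760 K = 65.489 meV.
Eᵢ/kT = 0, 2.3821.
Z = Σ gᵢe^(−Eᵢ/kT) = 3·e^(−0) + 3·e^(−2.3821) = 3.0000 + 0.27707 = 3.2771.
F = −kT ln Z = −65.489 × ln(3.2771) = −65.489 × 1.1870 = -77.7 meV.

-77.7 meV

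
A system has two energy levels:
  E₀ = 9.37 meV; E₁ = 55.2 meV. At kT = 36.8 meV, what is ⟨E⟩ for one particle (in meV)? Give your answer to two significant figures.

20 meV

Eᵢ/kT = 0.2546, 1.500.
Z = Σ e^(−Eᵢ/kT) = e^(−0.2546) + e^(−1.500) = 0.7752 + 0.2231 = 0.9983.
⟨E⟩ = Σ Eᵢ e^(−Eᵢ/kT) / Z = (9.37·0.7752 + 55.2·0.2231) / 0.9983 = 20 meV.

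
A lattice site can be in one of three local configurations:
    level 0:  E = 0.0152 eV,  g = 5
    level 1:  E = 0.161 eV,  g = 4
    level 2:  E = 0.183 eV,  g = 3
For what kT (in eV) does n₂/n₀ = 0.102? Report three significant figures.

0.0947 eV

n₂/n₀ = (g₂/g₀) exp[−(E₂−E₀)/kT] = 0.102.
⇒ (E₂−E₀)/kT = ln((3/5)/0.102) = ln(5.8824) = 1.7720.
kT = 0.1678 eV / 1.7720 = 0.0947 eV.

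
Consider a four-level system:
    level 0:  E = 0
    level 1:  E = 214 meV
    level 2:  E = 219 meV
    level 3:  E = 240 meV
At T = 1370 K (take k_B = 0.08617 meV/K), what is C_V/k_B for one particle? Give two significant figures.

0.77

k_BT = 0.08617 × 1370 K = 118.1 meV.
Eᵢ/kT = 0, 1.812, 1.854, 2.032.
Z = Σ e^(−Eᵢ/kT) = e^(−0) + e^(−1.812) + e^(−1.854) + e^(−2.032) = 1.000 + 0.1633 + 0.1566 + 0.1311 = 1.451.
⟨E⟩ = 69.40 meV, ⟨E²⟩ = 15530 meV².
C_V/k_B = (⟨E²⟩ − ⟨E⟩²)/(kT)² = (15530 − 4816)/13950 = 0.77.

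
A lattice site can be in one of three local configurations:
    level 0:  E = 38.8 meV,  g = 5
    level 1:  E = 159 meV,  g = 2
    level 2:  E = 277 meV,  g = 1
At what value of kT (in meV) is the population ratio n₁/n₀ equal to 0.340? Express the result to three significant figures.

740 meV

n₁/n₀ = (g₁/g₀) exp[−(E₁−E₀)/kT] = 0.340.
⇒ (E₁−E₀)/kT = ln((2/5)/0.340) = ln(1.1765) = 0.16254.
kT = 120.2 meV / 0.16254 = 740 meV.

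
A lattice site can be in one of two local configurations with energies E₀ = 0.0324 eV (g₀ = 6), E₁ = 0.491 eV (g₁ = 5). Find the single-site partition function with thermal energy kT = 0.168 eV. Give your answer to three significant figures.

Eᵢ/kT = 0.19286, 2.9226.
Z = Σ gᵢe^(−Eᵢ/kT) = 6·e^(−0.19286) + 5·e^(−2.9226) = 4.9476 + 0.26897 = 5.2166.

Z = 5.22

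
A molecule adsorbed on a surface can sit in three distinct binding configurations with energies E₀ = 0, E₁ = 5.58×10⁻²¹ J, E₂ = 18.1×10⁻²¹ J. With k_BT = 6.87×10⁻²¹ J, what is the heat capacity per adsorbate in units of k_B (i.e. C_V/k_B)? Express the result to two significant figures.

0.39

Eᵢ/kT = 0, 0.8122, 2.635.
Z = Σ e^(−Eᵢ/kT) = e^(−0) + e^(−0.8122) + e^(−2.635) = 1.000 + 0.4439 + 0.07172 = 1.516.
⟨E⟩ = 2.490, ⟨E²⟩ = 24.62.
C_V/k_B = (⟨E²⟩ − ⟨E⟩²)/(kT)² = (24.62 − 6.200)/47.20 = 0.39.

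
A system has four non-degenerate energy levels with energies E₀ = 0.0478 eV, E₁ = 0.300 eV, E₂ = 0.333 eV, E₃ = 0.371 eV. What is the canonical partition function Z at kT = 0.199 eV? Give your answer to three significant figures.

Z = 1.35

Eᵢ/kT = 0.24020, 1.5075, 1.6734, 1.8643.
Z = Σ e^(−Eᵢ/kT) = e^(−0.24020) + e^(−1.5075) + e^(−1.6734) + e^(−1.8643) = 0.78647 + 0.22146 + 0.18761 + 0.15500 = 1.3505.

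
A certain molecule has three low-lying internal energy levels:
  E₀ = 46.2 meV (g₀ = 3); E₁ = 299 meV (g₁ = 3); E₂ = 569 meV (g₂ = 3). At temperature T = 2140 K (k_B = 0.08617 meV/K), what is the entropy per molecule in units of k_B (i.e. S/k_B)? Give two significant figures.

1.8

k_BT = 0.08617 × 2140 K = 184.4 meV.
Eᵢ/kT = 0.2505, 1.621, 3.086.
Z = Σ gᵢe^(−Eᵢ/kT) = 3·e^(−0.2505) + 3·e^(−1.621) + 3·e^(−3.086) = 2.335 + 0.5931 + 0.1371 = 3.065.
⟨E⟩ = Σ EᵢPᵢ = 118.5 meV.
S/k_B = ln Z + ⟨E⟩/kT = ln(3.065) + 118.5/184.4 = 1.120 + 0.6426 = 1.8.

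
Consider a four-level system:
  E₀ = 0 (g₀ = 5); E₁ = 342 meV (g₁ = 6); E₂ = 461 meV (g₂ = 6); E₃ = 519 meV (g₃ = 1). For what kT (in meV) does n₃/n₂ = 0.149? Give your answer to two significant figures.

n₃/n₂ = (g₃/g₂) exp[−(E₃−E₂)/kT] = 0.149.
⇒ (E₃−E₂)/kT = ln((1/6)/0.149) = ln(1.119) = 0.1124.
kT = 58 meV / 0.1124 = 520 meV.

520 meV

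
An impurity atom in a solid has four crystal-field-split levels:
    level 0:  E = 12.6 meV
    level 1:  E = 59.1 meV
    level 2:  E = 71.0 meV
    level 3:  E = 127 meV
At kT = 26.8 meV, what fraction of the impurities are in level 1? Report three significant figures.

Eᵢ/kT = 0.47015, 2.2052, 2.6493, 4.7388.
Z = Σ e^(−Eᵢ/kT) = e^(−0.47015) + e^(−2.2052) + e^(−2.6493) + e^(−4.7388) = 0.62491 + 0.11023 + 0.070701 + 0.0087491 = 0.81459.
P₁ = e^(−E₁/kT) / Z = 0.11023/0.81459 = 0.135.

0.135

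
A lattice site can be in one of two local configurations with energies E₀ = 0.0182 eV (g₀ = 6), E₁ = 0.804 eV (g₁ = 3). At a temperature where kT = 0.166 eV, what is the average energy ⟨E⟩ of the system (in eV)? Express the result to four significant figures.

Eᵢ/kT = 0.109639, 4.84337.
Z = Σ gᵢe^(−Eᵢ/kT) = 6·e^(−0.109639) + 3·e^(−4.84337) = 5.37695 + 0.0236414 = 5.40059.
⟨E⟩ = Σ Eᵢ gᵢe^(−Eᵢ/kT) / Z = (0.0182·5.37695 + 0.804·0.0236414) / 5.40059 = 0.02164 eV.

0.02164 eV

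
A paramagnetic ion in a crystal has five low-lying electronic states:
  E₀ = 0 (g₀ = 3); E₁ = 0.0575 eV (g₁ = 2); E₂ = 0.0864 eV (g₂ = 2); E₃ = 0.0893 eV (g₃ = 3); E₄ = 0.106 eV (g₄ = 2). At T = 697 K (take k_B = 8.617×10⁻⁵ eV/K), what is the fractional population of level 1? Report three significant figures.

k_BT = 8.617×10⁻⁵ × 697 K = 0.060060 eV.
Eᵢ/kT = 0, 0.95738, 1.4386, 1.4868, 1.7649.
Z = Σ gᵢe^(−Eᵢ/kT) = 3·e^(−0) + 2·e^(−0.95738) + 2·e^(−1.4386) + 3·e^(−1.4868) + 2·e^(−1.7649) = 3.0000 + 0.76779 + 0.47452 + 0.67829 + 0.34241 = 5.2630.
P₁ = g₁ e^(−E₁/kT) / Z = 0.76779/5.2630 = 0.146.

0.146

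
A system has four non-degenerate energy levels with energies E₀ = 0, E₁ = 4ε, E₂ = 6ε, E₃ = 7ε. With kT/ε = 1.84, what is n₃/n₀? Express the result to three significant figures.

0.0223

n₃/n₀ = exp[−(E₃−E₀)/kT] = exp(−(7ε)/(1.84ε)) = exp(-3.8043) = 0.0223.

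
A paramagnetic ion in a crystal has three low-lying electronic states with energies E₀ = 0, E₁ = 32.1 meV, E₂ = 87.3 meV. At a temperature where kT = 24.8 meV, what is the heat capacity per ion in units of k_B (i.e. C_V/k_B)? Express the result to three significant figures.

0.510

Eᵢ/kT = 0, 1.2944, 3.5202.
Z = Σ e^(−Eᵢ/kT) = e^(−0) + e^(−1.2944) + e^(−3.5202) = 1.0000 + 0.27406 + 0.029594 = 1.3037.
⟨E⟩ = 8.7297 meV, ⟨E²⟩ = 389.61 meV².
C_V/k_B = (⟨E²⟩ − ⟨E⟩²)/(kT)² = (389.61 − 76.208)/615.04 = 0.510.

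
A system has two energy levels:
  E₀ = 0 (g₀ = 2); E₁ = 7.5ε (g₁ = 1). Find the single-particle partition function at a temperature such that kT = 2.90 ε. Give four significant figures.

Z = 2.075

Eᵢ/kT = 0, 2.58621.
Z = Σ gᵢe^(−Eᵢ/kT) = 2·e^(−0) + 1·e^(−2.58621) = 2.00000 + 0.0753049 = 2.07530.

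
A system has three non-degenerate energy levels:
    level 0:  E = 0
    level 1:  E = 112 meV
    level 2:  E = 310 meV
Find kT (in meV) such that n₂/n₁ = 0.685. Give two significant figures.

520 meV

n₂/n₁ = exp[−(E₂−E₁)/kT] = 0.685.
⇒ (E₂−E₁)/kT = ln(1/0.685) = ln(1.460) = 0.3784.
kT = 198 meV / 0.3784 = 520 meV.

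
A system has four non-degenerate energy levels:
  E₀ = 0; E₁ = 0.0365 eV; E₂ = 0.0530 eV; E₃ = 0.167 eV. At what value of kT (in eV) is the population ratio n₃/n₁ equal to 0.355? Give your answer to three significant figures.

n₃/n₁ = exp[−(E₃−E₁)/kT] = 0.355.
⇒ (E₃−E₁)/kT = ln(1/0.355) = ln(2.8169) = 1.0356.
kT = 0.1305 eV / 1.0356 = 0.126 eV.

0.126 eV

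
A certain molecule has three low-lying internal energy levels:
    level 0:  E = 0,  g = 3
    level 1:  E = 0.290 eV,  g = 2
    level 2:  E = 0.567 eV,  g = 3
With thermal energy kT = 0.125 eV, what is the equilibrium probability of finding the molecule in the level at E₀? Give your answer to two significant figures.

Eᵢ/kT = 0, 2.320, 4.536.
Z = Σ gᵢe^(−Eᵢ/kT) = 3·e^(−0) + 2·e^(−2.320) + 3·e^(−4.536) = 3.000 + 0.1965 + 0.03215 = 3.229.
P₀ = g₀ e^(−E₀/kT) / Z = 3.000/3.229 = 0.93.

0.93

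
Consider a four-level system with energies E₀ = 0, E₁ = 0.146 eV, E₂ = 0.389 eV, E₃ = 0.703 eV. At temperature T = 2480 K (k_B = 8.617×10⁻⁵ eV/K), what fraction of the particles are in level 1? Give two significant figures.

k_BT = 8.617×10⁻⁵ × 2480 K = 0.2137 eV.
Eᵢ/kT = 0, 0.6832, 1.820, 3.290.
Z = Σ e^(−Eᵢ/kT) = e^(−0) + e^(−0.6832) + e^(−1.820) + e^(−3.290) = 1.000 + 0.5050 + 0.1620 + 0.03725 = 1.704.
P₁ = e^(−E₁/kT) / Z = 0.5050/1.704 = 0.30.

0.30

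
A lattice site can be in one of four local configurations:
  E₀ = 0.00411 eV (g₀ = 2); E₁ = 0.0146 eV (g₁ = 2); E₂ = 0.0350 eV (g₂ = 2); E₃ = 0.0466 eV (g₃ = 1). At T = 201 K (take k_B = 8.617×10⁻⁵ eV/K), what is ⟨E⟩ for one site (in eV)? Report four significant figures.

0.01136 eV

k_BT = 8.617×10⁻⁵ × 201 K = 0.0173202 eV.
Eᵢ/kT = 0.237295, 0.842946, 2.02076, 2.69050.
Z = Σ gᵢe^(−Eᵢ/kT) = 2·e^(−0.237295) + 2·e^(−0.842946) + 2·e^(−2.02076) + 1·e^(−2.69050) = 1.57752 + 0.860881 + 0.265109 + 0.0678470 = 2.77136.
⟨E⟩ = Σ Eᵢ gᵢe^(−Eᵢ/kT) / Z = (0.00411·1.57752 + 0.0146·0.860881 + 0.0350·0.265109 + 0.0466·0.0678470) / 2.77136 = 0.01136 eV.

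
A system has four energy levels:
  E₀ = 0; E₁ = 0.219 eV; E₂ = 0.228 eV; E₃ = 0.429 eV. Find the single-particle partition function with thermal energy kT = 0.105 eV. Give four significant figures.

Eᵢ/kT = 0, 2.08571, 2.17143, 4.08571.
Z = Σ e^(−Eᵢ/kT) = e^(−0) + e^(−2.08571) + e^(−2.17143) + e^(−4.08571) = 1.00000 + 0.124219 + 0.114014 + 0.0168112 = 1.25504.

Z = 1.255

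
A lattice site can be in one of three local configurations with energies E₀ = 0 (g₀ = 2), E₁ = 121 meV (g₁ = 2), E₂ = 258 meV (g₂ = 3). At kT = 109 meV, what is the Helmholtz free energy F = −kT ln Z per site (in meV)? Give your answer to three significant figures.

-118 meV

Eᵢ/kT = 0, 1.1101, 2.3670.
Z = Σ gᵢe^(−Eᵢ/kT) = 2·e^(−0) + 2·e^(−1.1101) + 3·e^(−2.3670) = 2.0000 + 0.65905 + 0.28128 = 2.9403.
F = −kT ln Z = −109 × ln(2.9403) = −109 × 1.0785 = -118 meV.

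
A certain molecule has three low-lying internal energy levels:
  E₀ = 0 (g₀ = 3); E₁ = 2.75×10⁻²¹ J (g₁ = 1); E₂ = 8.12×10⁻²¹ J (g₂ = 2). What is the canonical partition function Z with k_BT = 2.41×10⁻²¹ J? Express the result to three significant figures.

Z = 3.39

Eᵢ/kT = 0, 1.1411, 3.3693.
Z = Σ gᵢe^(−Eᵢ/kT) = 3·e^(−0) + 1·e^(−1.1411) + 2·e^(−3.3693) = 3.0000 + 0.31947 + 0.068827 = 3.3883.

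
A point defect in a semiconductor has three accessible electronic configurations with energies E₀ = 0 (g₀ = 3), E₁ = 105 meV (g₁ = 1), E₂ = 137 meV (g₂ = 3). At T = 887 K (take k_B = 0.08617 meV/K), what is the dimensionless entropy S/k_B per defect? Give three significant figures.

1.65

k_BT = 0.08617 × 887 K = 76.433 meV.
Eᵢ/kT = 0, 1.3738, 1.7924.
Z = Σ gᵢe^(−Eᵢ/kT) = 3·e^(−0) + 1·e^(−1.3738) + 3·e^(−1.7924) = 3.0000 + 0.25314 + 0.49968 = 3.7528.
⟨E⟩ = Σ EᵢPᵢ = 25.324 meV.
S/k_B = ln Z + ⟨E⟩/kT = ln(3.7528) + 25.324/76.433 = 1.3225 + 0.33132 = 1.65.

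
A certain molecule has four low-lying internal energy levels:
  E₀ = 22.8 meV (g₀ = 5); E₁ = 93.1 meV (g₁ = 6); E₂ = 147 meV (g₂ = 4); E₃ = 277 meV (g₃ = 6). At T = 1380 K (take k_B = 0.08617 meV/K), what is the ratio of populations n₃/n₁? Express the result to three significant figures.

k_BT = 0.08617 × 1380 K = 118.91 meV.
n₃/n₁ = (g₃/g₁) exp[−(E₃−E₁)/kT] = (6/6) × exp(−(183.9 meV)/(118.91 meV)) = (6/6) × exp(-1.5465) = 0.213.

0.213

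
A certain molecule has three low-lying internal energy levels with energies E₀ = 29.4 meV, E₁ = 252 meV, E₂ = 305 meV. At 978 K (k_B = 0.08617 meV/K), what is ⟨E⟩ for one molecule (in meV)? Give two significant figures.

k_BT = 0.08617 × 978 K = 84.27 meV.
Eᵢ/kT = 0.3489, 2.990, 3.619.
Z = Σ e^(−Eᵢ/kT) = e^(−0.3489) + e^(−2.990) + e^(−3.619) = 0.7055 + 0.05029 + 0.02681 = 0.7826.
⟨E⟩ = Σ Eᵢ e^(−Eᵢ/kT) / Z = (29.4·0.7055 + 252·0.05029 + 305·0.02681) / 0.7826 = 53 meV.

53 meV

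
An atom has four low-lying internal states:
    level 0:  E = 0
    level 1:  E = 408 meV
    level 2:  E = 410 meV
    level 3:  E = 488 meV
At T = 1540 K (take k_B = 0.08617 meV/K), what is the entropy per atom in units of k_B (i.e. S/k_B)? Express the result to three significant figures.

k_BT = 0.08617 × 1540 K = 132.70 meV.
Eᵢ/kT = 0, 3.0746, 3.0897, 3.6775.
Z = Σ e^(−Eᵢ/kT) = e^(−0) + e^(−3.0746) + e^(−3.0897) + e^(−3.6775) = 1.0000 + 0.046208 + 0.045516 + 0.025286 = 1.1170.
⟨E⟩ = Σ EᵢPᵢ = 44.632 meV.
S/k_B = ln Z + ⟨E⟩/kT = ln(1.1170) + 44.632/132.70 = 0.11065 + 0.33634 = 0.447.

0.447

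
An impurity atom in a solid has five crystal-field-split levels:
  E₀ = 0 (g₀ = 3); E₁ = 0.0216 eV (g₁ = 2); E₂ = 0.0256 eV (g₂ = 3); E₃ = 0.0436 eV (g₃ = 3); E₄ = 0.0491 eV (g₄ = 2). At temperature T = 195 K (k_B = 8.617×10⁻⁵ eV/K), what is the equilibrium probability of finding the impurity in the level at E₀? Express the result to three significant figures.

k_BT = 8.617×10⁻⁵ × 195 K = 0.016803 eV.
Eᵢ/kT = 0, 1.2855, 1.5235, 2.5948, 2.9221.
Z = Σ gᵢe^(−Eᵢ/kT) = 3·e^(−0) + 2·e^(−1.2855) + 3·e^(−1.5235) + 3·e^(−2.5948) + 2·e^(−2.9221) = 3.0000 + 0.55302 + 0.65384 + 0.22398 + 0.10764 = 4.5385.
P₀ = g₀ e^(−E₀/kT) / Z = 3.0000/4.5385 = 0.661.

0.661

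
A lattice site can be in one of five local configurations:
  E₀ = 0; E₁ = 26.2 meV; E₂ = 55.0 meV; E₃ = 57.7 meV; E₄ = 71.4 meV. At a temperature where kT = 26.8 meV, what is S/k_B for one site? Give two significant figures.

Eᵢ/kT = 0, 0.9776, 2.052, 2.153, 2.664.
Z = Σ e^(−Eᵢ/kT) = e^(−0) + e^(−0.9776) + e^(−2.052) + e^(−2.153) + e^(−2.664) = 1.000 + 0.3762 + 0.1285 + 0.1161 + 0.06967 = 1.690.
⟨E⟩ = Σ EᵢPᵢ = 16.92 meV.
S/k_B = ln Z + ⟨E⟩/kT = ln(1.690) + 16.92/26.8 = 0.5247 + 0.6313 = 1.2.

1.2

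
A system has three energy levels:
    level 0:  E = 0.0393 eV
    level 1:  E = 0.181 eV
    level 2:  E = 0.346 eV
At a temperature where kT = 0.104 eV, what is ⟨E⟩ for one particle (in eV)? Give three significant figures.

0.0793 eV

Eᵢ/kT = 0.37788, 1.7404, 3.3269.
Z = Σ e^(−Eᵢ/kT) = e^(−0.37788) + e^(−1.7404) + e^(−3.3269) = 0.68531 + 0.17545 + 0.035904 = 0.89666.
⟨E⟩ = Σ Eᵢ e^(−Eᵢ/kT) / Z = (0.0393·0.68531 + 0.181·0.17545 + 0.346·0.035904) / 0.89666 = 0.0793 eV.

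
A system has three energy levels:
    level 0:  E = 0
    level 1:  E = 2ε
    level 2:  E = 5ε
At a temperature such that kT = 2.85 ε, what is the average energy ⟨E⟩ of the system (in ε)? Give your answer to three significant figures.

1.11 ε

Eᵢ/kT = 0, 0.70175, 1.7544.
Z = Σ e^(−Eᵢ/kT) = e^(−0) + e^(−0.70175) + e^(−1.7544) = 1.0000 + 0.49572 + 0.17301 = 1.6687.
⟨E⟩ = Σ Eᵢ e^(−Eᵢ/kT) / Z = (0·1.0000 + 2·0.49572 + 5·0.17301) / 1.6687 = 1.11 ε.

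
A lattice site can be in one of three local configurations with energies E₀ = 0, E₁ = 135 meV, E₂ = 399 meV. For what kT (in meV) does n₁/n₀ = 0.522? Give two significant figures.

n₁/n₀ = exp[−(E₁−E₀)/kT] = 0.522.
⇒ (E₁−E₀)/kT = ln(1/0.522) = ln(1.916) = 0.6502.
kT = 135 meV / 0.6502 = 210 meV.

210 meV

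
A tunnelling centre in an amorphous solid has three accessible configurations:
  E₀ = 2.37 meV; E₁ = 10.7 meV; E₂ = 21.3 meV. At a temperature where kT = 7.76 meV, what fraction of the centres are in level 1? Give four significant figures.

0.2392

Eᵢ/kT = 0.305412, 1.37887, 2.74485.
Z = Σ e^(−Eᵢ/kT) = e^(−0.305412) + e^(−1.37887) + e^(−2.74485) = 0.736820 + 0.251863 + 0.0642579 = 1.05294.
P₁ = e^(−E₁/kT) / Z = 0.251863/1.05294 = 0.2392.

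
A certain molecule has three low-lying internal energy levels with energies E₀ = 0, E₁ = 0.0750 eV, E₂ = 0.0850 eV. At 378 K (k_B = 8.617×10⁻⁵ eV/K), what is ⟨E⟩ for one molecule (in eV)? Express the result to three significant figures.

k_BT = 8.617×10⁻⁵ × 378 K = 0.032572 eV.
Eᵢ/kT = 0, 2.3026, 2.6096.
Z = Σ e^(−Eᵢ/kT) = e^(−0) + e^(−2.3026) + e^(−2.6096) = 1.0000 + 0.099999 + 0.073564 = 1.1736.
⟨E⟩ = Σ Eᵢ e^(−Eᵢ/kT) / Z = (0·1.0000 + 0.0750·0.099999 + 0.0850·0.073564) / 1.1736 = 0.0117 eV.

0.0117 eV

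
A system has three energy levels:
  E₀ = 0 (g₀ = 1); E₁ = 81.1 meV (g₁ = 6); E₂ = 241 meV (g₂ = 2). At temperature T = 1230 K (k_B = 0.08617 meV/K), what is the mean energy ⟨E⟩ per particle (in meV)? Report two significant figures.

69 meV

k_BT = 0.08617 × 1230 K = 106.0 meV.
Eᵢ/kT = 0, 0.7651, 2.274.
Z = Σ gᵢe^(−Eᵢ/kT) = 1·e^(−0) + 6·e^(−0.7651) + 2·e^(−2.274) = 1.000 + 2.792 + 0.2058 = 3.998.
⟨E⟩ = Σ Eᵢ gᵢe^(−Eᵢ/kT) / Z = (0·1.000 + 81.1·2.792 + 241·0.2058) / 3.998 = 69 meV.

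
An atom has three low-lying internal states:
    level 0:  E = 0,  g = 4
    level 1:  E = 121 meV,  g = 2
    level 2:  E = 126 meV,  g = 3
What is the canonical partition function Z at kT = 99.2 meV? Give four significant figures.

Eᵢ/kT = 0, 1.21976, 1.27016.
Z = Σ gᵢe^(−Eᵢ/kT) = 4·e^(−0) + 2·e^(−1.21976) + 3·e^(−1.27016) = 4.00000 + 0.590602 + 0.842360 = 5.43296.

Z = 5.433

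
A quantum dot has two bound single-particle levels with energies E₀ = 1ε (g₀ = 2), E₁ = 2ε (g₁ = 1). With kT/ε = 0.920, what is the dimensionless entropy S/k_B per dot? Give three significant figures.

1.01

Eᵢ/kT = 1.0870, 2.1739.
Z = Σ gᵢe^(−Eᵢ/kT) = 2·e^(−1.0870) + 1·e^(−2.1739) = 0.67445 + 0.11373 = 0.78818.
⟨E⟩ = Σ EᵢPᵢ = 1.1443 ε.
S/k_B = ln Z + ⟨E⟩/kT = ln(0.78818) + 1.1443/0.920 = -0.23803 + 1.2438 = 1.01.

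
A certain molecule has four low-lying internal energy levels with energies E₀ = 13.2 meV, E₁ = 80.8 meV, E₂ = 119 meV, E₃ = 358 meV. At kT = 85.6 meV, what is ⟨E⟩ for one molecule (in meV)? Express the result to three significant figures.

Eᵢ/kT = 0.15421, 0.94393, 1.3902, 4.1822.
Z = Σ e^(−Eᵢ/kT) = e^(−0.15421) + e^(−0.94393) + e^(−1.3902) + e^(−4.1822) = 0.85709 + 0.38910 + 0.24903 + 0.015265 = 1.5105.
⟨E⟩ = Σ Eᵢ e^(−Eᵢ/kT) / Z = (13.2·0.85709 + 80.8·0.38910 + 119·0.24903 + 358·0.015265) / 1.5105 = 51.5 meV.

51.5 meV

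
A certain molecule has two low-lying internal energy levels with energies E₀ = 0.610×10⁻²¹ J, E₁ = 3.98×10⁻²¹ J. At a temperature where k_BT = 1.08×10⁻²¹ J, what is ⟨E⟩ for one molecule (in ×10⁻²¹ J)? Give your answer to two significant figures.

Eᵢ/kT = 0.5648, 3.685.
Z = Σ e^(−Eᵢ/kT) = e^(−0.5648) + e^(−3.685) = 0.5685 + 0.02510 = 0.5936.
⟨E⟩ = Σ Eᵢ e^(−Eᵢ/kT) / Z = (0.610·0.5685 + 3.98·0.02510) / 0.5936 = 0.75 ×10⁻²¹ J.

0.75 ×10⁻²¹ J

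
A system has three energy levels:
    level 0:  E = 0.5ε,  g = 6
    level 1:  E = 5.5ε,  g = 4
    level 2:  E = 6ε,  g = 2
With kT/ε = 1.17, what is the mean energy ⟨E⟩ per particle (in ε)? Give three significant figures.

Eᵢ/kT = 0.42735, 4.7009, 5.1282.
Z = Σ gᵢe^(−Eᵢ/kT) = 6·e^(−0.42735) + 4·e^(−4.7009) + 2·e^(−5.1282) = 3.9134 + 0.036348 + 0.011854 = 3.9616.
⟨E⟩ = Σ Eᵢ gᵢe^(−Eᵢ/kT) / Z = (0.5·3.9134 + 5.5·0.036348 + 6·0.011854) / 3.9616 = 0.562 ε.

0.562 ε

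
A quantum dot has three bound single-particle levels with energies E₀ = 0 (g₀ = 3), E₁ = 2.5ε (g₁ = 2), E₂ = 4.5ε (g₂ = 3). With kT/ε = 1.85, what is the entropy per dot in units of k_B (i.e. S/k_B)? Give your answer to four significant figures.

1.685

Eᵢ/kT = 0, 1.35135, 2.43243.
Z = Σ gᵢe^(−Eᵢ/kT) = 3·e^(−0) + 2·e^(−1.35135) + 3·e^(−2.43243) = 3.00000 + 0.517781 + 0.263469 = 3.78125.
⟨E⟩ = Σ EᵢPᵢ = 0.655884 ε.
S/k_B = ln Z + ⟨E⟩/kT = ln(3.78125) + 0.655884/1.85 = 1.33005 + 0.354532 = 1.685.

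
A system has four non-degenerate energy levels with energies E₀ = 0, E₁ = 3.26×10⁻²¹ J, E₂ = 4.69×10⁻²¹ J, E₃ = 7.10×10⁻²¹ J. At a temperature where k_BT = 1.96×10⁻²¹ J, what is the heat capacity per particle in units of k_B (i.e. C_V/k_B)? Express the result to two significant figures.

0.84

Eᵢ/kT = 0, 1.663, 2.393, 3.622.
Z = Σ e^(−Eᵢ/kT) = e^(−0) + e^(−1.663) + e^(−2.393) + e^(−3.622) = 1.000 + 0.1896 + 0.09136 + 0.02673 = 1.308.
⟨E⟩ = 0.9452, ⟨E²⟩ = 4.107.
C_V/k_B = (⟨E²⟩ − ⟨E⟩²)/(kT)² = (4.107 − 0.8934)/3.842 = 0.84.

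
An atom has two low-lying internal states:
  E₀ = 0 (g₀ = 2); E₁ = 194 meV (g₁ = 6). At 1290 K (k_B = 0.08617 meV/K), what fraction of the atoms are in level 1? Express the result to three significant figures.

0.344

k_BT = 0.08617 × 1290 K = 111.16 meV.
Eᵢ/kT = 0, 1.7452.
Z = Σ gᵢe^(−Eᵢ/kT) = 2·e^(−0) + 6·e^(−1.7452) = 2.0000 + 1.0477 = 3.0477.
P₁ = g₁ e^(−E₁/kT) / Z = 1.0477/3.0477 = 0.344.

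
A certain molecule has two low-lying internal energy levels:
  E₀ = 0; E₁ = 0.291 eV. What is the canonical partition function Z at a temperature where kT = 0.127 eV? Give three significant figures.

Z = 1.10

Eᵢ/kT = 0, 2.2913.
Z = Σ e^(−Eᵢ/kT) = e^(−0) + e^(−2.2913) = 1.0000 + 0.10113 = 1.1011.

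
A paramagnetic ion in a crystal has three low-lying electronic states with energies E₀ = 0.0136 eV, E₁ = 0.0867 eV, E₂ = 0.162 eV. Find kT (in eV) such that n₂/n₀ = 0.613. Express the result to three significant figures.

n₂/n₀ = exp[−(E₂−E₀)/kT] = 0.613.
⇒ (E₂−E₀)/kT = ln(1/0.613) = ln(1.6313) = 0.48938.
kT = 0.1484 eV / 0.48938 = 0.303 eV.

0.303 eV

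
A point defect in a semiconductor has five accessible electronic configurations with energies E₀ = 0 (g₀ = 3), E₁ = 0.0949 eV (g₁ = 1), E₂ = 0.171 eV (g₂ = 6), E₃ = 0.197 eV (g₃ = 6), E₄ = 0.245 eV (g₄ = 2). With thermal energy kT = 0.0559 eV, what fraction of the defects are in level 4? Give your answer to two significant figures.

Eᵢ/kT = 0, 1.698, 3.059, 3.524, 4.383.
Z = Σ gᵢe^(−Eᵢ/kT) = 3·e^(−0) + 1·e^(−1.698) + 6·e^(−3.059) + 6·e^(−3.524) + 2·e^(−4.383) = 3.000 + 0.1830 + 0.2816 + 0.1769 + 0.02498 = 3.666.
P₄ = g₄ e^(−E₄/kT) / Z = 0.02498/3.666 = 0.0068.

0.0068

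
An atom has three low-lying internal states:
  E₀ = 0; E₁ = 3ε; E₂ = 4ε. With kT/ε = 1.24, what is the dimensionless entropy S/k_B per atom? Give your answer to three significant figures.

Eᵢ/kT = 0, 2.4194, 3.2258.
Z = Σ e^(−Eᵢ/kT) = e^(−0) + e^(−2.4194) + e^(−3.2258) = 1.0000 + 0.088975 + 0.039724 = 1.1287.
⟨E⟩ = Σ EᵢPᵢ = 0.37727 ε.
S/k_B = ln Z + ⟨E⟩/kT = ln(1.1287) + 0.37727/1.24 = 0.12107 + 0.30425 = 0.425.

0.425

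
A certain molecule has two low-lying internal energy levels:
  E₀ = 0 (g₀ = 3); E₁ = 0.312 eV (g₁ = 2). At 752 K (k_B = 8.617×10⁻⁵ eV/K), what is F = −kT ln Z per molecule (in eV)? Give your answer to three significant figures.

k_BT = 8.617×10⁻⁵ × 752 K = 0.064800 eV.
Eᵢ/kT = 0, 4.8148.
Z = Σ gᵢe^(−Eᵢ/kT) = 3·e^(−0) + 2·e^(−4.8148) = 3.0000 + 0.016218 = 3.0162.
F = −kT ln Z = −0.064800 × ln(3.0162) = −0.064800 × 1.1040 = -0.0715 eV.

-0.0715 eV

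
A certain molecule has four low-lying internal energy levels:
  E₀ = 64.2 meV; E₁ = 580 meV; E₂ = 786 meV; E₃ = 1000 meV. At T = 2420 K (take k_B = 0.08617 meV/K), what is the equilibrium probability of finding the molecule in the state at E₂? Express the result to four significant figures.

k_BT = 0.08617 × 2420 K = 208.531 meV.
Eᵢ/kT = 0.307868, 2.78136, 3.76922, 4.79545.
Z = Σ e^(−Eᵢ/kT) = e^(−0.307868) + e^(−2.78136) + e^(−3.76922) + e^(−4.79545) = 0.735012 + 0.0619542 + 0.0230701 + 0.00826728 = 0.828304.
P₂ = e^(−E₂/kT) / Z = 0.0230701/0.828304 = 0.02785.

0.02785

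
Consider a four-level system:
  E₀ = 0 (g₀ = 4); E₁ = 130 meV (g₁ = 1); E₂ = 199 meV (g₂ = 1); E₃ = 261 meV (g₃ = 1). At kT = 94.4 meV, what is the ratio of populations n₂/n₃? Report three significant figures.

n₂/n₃ = (g₂/g₃) exp[−(E₂−E₃)/kT] = (1/1) × exp(−(-62 meV)/(94.4 meV)) = (1/1) × exp(0.65678) = 1.93.

1.93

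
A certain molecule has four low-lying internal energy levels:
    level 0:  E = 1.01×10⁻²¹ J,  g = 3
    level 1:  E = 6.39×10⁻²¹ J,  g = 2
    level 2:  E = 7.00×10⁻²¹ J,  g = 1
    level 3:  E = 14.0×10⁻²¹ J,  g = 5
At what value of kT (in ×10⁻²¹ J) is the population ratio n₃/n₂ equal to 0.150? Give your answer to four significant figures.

1.996 ×10⁻²¹ J

n₃/n₂ = (g₃/g₂) exp[−(E₃−E₂)/kT] = 0.150.
⇒ (E₃−E₂)/kT = ln((5/1)/0.150) = ln(33.3333) = 3.50656.
kT = 7.00 ×10⁻²¹ J / 3.50656 = 1.996 ×10⁻²¹ J.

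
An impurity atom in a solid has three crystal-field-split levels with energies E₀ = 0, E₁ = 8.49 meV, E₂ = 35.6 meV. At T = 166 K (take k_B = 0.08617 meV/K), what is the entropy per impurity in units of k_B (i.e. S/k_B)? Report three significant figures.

0.819

k_BT = 0.08617 × 166 K = 14.304 meV.
Eᵢ/kT = 0, 0.59354, 2.4888.
Z = Σ e^(−Eᵢ/kT) = e^(−0) + e^(−0.59354) + e^(−2.4888) = 1.0000 + 0.55237 + 0.083010 = 1.6354.
⟨E⟩ = Σ EᵢPᵢ = 4.6746 meV.
S/k_B = ln Z + ⟨E⟩/kT = ln(1.6354) + 4.6746/14.304 = 0.49189 + 0.32680 = 0.819.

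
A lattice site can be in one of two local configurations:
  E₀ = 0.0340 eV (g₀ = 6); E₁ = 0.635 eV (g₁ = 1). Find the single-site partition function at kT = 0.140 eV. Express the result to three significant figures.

Z = 4.72

Eᵢ/kT = 0.24286, 4.5357.
Z = Σ gᵢe^(−Eᵢ/kT) = 6·e^(−0.24286) + 1·e^(−4.5357) = 4.7063 + 0.010719 = 4.7170.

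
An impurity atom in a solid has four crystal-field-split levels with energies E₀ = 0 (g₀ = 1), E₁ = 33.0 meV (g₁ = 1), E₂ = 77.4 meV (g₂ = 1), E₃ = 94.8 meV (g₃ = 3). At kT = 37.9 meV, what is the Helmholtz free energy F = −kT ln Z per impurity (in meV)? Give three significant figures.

-22.2 meV

Eᵢ/kT = 0, 0.87071, 2.0422, 2.5013.
Z = Σ gᵢe^(−Eᵢ/kT) = 1·e^(−0) + 1·e^(−0.87071) + 1·e^(−2.0422) + 3·e^(−2.5013) = 1.0000 + 0.41865 + 0.12974 + 0.24594 = 1.7943.
F = −kT ln Z = −37.9 × ln(1.7943) = −37.9 × 0.58461 = -22.2 meV.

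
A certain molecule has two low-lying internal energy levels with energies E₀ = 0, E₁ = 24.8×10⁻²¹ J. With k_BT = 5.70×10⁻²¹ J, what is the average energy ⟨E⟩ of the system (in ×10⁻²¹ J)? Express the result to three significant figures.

Eᵢ/kT = 0, 4.3509.
Z = Σ e^(−Eᵢ/kT) = e^(−0) + e^(−4.3509) = 1.0000 + 0.012895 = 1.0129.
⟨E⟩ = Σ Eᵢ e^(−Eᵢ/kT) / Z = (0·1.0000 + 24.8·0.012895) / 1.0129 = 0.316 ×10⁻²¹ J.

0.316 ×10⁻²¹ J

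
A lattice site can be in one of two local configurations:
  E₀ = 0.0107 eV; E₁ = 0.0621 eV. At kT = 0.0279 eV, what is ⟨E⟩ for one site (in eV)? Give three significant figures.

Eᵢ/kT = 0.38351, 2.2258.
Z = Σ e^(−Eᵢ/kT) = e^(−0.38351) + e^(−2.2258) = 0.68147 + 0.10798 = 0.78945.
⟨E⟩ = Σ Eᵢ e^(−Eᵢ/kT) / Z = (0.0107·0.68147 + 0.0621·0.10798) / 0.78945 = 0.0177 eV.

0.0177 eV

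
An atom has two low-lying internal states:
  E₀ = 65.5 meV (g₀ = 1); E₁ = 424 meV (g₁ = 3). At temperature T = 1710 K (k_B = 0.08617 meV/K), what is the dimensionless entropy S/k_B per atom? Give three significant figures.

k_BT = 0.08617 × 1710 K = 147.35 meV.
Eᵢ/kT = 0.44452, 2.8775.
Z = Σ gᵢe^(−Eᵢ/kT) = 1·e^(−0.44452) + 3·e^(−2.8775) = 0.64113 + 0.16883 = 0.80996.
⟨E⟩ = Σ EᵢPᵢ = 140.23 meV.
S/k_B = ln Z + ⟨E⟩/kT = ln(0.80996) + 140.23/147.35 = -0.21077 + 0.95168 = 0.741.

0.741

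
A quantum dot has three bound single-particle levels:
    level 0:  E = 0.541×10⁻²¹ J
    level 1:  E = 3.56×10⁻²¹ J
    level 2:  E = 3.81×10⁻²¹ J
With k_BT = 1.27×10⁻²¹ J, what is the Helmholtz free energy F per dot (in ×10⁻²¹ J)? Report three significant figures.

0.343 ×10⁻²¹ J

Eᵢ/kT = 0.42598, 2.8031, 3.0000.
Z = Σ e^(−Eᵢ/kT) = e^(−0.42598) + e^(−2.8031) + e^(−3.0000) = 0.65313 + 0.060622 + 0.049787 = 0.76354.
F = −kT ln Z = −1.27 × ln(0.76354) = −1.27 × -0.26979 = 0.343 ×10⁻²¹ J.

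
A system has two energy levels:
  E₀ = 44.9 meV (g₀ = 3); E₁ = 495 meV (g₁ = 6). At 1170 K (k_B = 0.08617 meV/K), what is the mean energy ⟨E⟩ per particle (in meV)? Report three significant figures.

k_BT = 0.08617 × 1170 K = 100.82 meV.
Eᵢ/kT = 0.44535, 4.9097.
Z = Σ gᵢe^(−Eᵢ/kT) = 3·e^(−0.44535) + 6·e^(−4.9097) = 1.9218 + 0.044248 = 1.9660.
⟨E⟩ = Σ Eᵢ gᵢe^(−Eᵢ/kT) / Z = (44.9·1.9218 + 495·0.044248) / 1.9660 = 55.0 meV.

55.0 meV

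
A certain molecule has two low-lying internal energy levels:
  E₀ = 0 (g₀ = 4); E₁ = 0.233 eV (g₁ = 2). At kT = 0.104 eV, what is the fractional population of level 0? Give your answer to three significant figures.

0.949

Eᵢ/kT = 0, 2.2404.
Z = Σ gᵢe^(−Eᵢ/kT) = 4·e^(−0) + 2·e^(−2.2404) = 4.0000 + 0.21283 = 4.2128.
P₀ = g₀ e^(−E₀/kT) / Z = 4.0000/4.2128 = 0.949.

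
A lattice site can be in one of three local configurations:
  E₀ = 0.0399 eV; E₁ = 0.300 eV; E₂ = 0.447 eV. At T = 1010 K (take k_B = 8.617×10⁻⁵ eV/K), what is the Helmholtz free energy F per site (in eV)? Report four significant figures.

0.03486 eV

k_BT = 8.617×10⁻⁵ × 1010 K = 0.0870317 eV.
Eᵢ/kT = 0.458454, 3.44702, 5.13606.
Z = Σ e^(−Eᵢ/kT) = e^(−0.458454) + e^(−3.44702) + e^(−5.13606) = 0.632260 + 0.0318404 + 0.00588081 = 0.669981.
F = −kT ln Z = −0.0870317 × ln(0.669981) = −0.0870317 × -0.400506 = 0.03486 eV.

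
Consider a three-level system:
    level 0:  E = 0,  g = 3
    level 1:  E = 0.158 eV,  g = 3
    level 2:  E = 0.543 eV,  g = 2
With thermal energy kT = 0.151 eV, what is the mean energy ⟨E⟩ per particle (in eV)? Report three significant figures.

0.0478 eV

Eᵢ/kT = 0, 1.0464, 3.5960.
Z = Σ gᵢe^(−Eᵢ/kT) = 3·e^(−0) + 3·e^(−1.0464) + 2·e^(−3.5960) = 3.0000 + 1.0536 + 0.054866 = 4.1085.
⟨E⟩ = Σ Eᵢ gᵢe^(−Eᵢ/kT) / Z = (0·3.0000 + 0.158·1.0536 + 0.543·0.054866) / 4.1085 = 0.0478 eV.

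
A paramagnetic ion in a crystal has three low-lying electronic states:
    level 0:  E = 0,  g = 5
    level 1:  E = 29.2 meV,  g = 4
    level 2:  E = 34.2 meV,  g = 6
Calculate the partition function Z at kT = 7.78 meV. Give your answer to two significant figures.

Eᵢ/kT = 0, 3.753, 4.396.
Z = Σ gᵢe^(−Eᵢ/kT) = 5·e^(−0) + 4·e^(−3.753) + 6·e^(−4.396) = 5.000 + 0.09379 + 0.07396 = 5.168.

Z = 5.2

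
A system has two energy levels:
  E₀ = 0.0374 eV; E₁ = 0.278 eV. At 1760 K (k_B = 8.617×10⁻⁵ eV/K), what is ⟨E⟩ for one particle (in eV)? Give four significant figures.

0.07827 eV

k_BT = 8.617×10⁻⁵ × 1760 K = 0.151659 eV.
Eᵢ/kT = 0.246606, 1.83306.
Z = Σ e^(−Eᵢ/kT) = e^(−0.246606) + e^(−1.83306) = 0.781449 + 0.159923 = 0.941372.
⟨E⟩ = Σ Eᵢ e^(−Eᵢ/kT) / Z = (0.0374·0.781449 + 0.278·0.159923) / 0.941372 = 0.07827 eV.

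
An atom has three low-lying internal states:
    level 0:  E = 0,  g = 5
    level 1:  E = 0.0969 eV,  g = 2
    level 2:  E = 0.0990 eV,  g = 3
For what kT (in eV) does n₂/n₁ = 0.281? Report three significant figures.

n₂/n₁ = (g₂/g₁) exp[−(E₂−E₁)/kT] = 0.281.
⇒ (E₂−E₁)/kT = ln((3/2)/0.281) = ln(5.3381) = 1.6749.
kT = 0.0021 eV / 1.6749 = 0.00125 eV.

0.00125 eV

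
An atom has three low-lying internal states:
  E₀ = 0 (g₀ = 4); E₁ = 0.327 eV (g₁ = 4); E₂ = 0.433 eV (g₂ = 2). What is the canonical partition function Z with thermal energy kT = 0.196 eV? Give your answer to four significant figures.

Eᵢ/kT = 0, 1.66837, 2.20918.
Z = Σ gᵢe^(−Eᵢ/kT) = 4·e^(−0) + 4·e^(−1.66837) + 2·e^(−2.20918) = 4.00000 + 0.754217 + 0.219581 = 4.97380.

Z = 4.974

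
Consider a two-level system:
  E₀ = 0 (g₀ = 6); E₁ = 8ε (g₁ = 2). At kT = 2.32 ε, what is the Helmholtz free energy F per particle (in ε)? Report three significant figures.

Eᵢ/kT = 0, 3.4483.
Z = Σ gᵢe^(−Eᵢ/kT) = 6·e^(−0) + 2·e^(−3.4483) = 6.0000 + 0.063599 = 6.0636.
F = −kT ln Z = −2.32 × ln(6.0636) = −2.32 × 1.8023 = -4.18 ε.

-4.18 ε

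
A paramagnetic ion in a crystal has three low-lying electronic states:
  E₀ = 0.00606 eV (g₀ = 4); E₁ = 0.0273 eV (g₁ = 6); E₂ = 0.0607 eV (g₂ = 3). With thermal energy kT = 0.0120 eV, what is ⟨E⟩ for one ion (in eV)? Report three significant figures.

0.0107 eV

Eᵢ/kT = 0.50500, 2.2750, 5.0583.
Z = Σ gᵢe^(−Eᵢ/kT) = 4·e^(−0.50500) + 6·e^(−2.2750) + 3·e^(−5.0583) = 2.4140 + 0.61678 + 0.019069 = 3.0498.
⟨E⟩ = Σ Eᵢ gᵢe^(−Eᵢ/kT) / Z = (0.00606·2.4140 + 0.0273·0.61678 + 0.0607·0.019069) / 3.0498 = 0.0107 eV.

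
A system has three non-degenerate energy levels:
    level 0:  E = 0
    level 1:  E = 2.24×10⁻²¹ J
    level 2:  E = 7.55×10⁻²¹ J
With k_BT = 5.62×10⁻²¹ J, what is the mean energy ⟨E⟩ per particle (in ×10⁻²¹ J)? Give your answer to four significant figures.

Eᵢ/kT = 0, 0.398577, 1.34342.
Z = Σ e^(−Eᵢ/kT) = e^(−0) + e^(−0.398577) + e^(−1.34342) = 1.00000 + 0.671275 + 0.260952 = 1.93223.
⟨E⟩ = Σ Eᵢ e^(−Eᵢ/kT) / Z = (0·1.00000 + 2.24·0.671275 + 7.55·0.260952) / 1.93223 = 1.798 ×10⁻²¹ J.

1.798 ×10⁻²¹ J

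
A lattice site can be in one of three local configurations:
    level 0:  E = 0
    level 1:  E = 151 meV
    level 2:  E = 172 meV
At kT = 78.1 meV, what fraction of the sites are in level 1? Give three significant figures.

Eᵢ/kT = 0, 1.9334, 2.2023.
Z = Σ e^(−Eᵢ/kT) = e^(−0) + e^(−1.9334) + e^(−2.2023) = 1.0000 + 0.14466 + 0.11055 = 1.2552.
P₁ = e^(−E₁/kT) / Z = 0.14466/1.2552 = 0.115.

0.115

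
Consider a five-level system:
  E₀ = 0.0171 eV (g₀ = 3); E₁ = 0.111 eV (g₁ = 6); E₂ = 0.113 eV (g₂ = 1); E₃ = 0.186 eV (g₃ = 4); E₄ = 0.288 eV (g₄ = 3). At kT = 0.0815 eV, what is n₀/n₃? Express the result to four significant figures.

n₀/n₃ = (g₀/g₃) exp[−(E₀−E₃)/kT] = (3/4) × exp(−(-0.1689 eV)/(0.0815 eV)) = (3/4) × exp(2.07239) = 5.958.

5.958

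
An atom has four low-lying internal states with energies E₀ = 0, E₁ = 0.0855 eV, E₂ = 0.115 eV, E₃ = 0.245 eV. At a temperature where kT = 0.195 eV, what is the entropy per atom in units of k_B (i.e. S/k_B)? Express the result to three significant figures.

1.30

Eᵢ/kT = 0, 0.43846, 0.58974, 1.2564.
Z = Σ e^(−Eᵢ/kT) = e^(−0) + e^(−0.43846) + e^(−0.58974) + e^(−1.2564) = 1.0000 + 0.64503 + 0.55447 + 0.28468 = 2.4842.
⟨E⟩ = Σ EᵢPᵢ = 0.075944 eV.
S/k_B = ln Z + ⟨E⟩/kT = ln(2.4842) + 0.075944/0.195 = 0.90995 + 0.38946 = 1.30.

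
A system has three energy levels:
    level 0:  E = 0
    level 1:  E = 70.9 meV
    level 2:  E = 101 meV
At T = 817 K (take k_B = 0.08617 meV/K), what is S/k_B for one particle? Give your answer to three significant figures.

0.915

k_BT = 0.08617 × 817 K = 70.401 meV.
Eᵢ/kT = 0, 1.0071, 1.4346.
Z = Σ e^(−Eᵢ/kT) = e^(−0) + e^(−1.0071) + e^(−1.4346) = 1.0000 + 0.36528 + 0.23821 = 1.6035.
⟨E⟩ = Σ EᵢPᵢ = 31.155 meV.
S/k_B = ln Z + ⟨E⟩/kT = ln(1.6035) + 31.155/70.401 = 0.47219 + 0.44254 = 0.915.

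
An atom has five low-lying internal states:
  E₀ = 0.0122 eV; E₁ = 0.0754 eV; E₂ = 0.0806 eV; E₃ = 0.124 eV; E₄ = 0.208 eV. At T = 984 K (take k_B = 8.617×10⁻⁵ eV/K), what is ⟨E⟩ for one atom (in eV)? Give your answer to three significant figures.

k_BT = 8.617×10⁻⁵ × 984 K = 0.084791 eV.
Eᵢ/kT = 0.14388, 0.88925, 0.95057, 1.4624, 2.4531.
Z = Σ e^(−Eᵢ/kT) = e^(−0.14388) + e^(−0.88925) + e^(−0.95057) + e^(−1.4624) + e^(−2.4531) = 0.86599 + 0.41096 + 0.38652 + 0.23168 + 0.086026 = 1.9812.
⟨E⟩ = Σ Eᵢ e^(−Eᵢ/kT) / Z = (0.0122·0.86599 + 0.0754·0.41096 + 0.0806·0.38652 + 0.124·0.23168 + 0.208·0.086026) / 1.9812 = 0.0602 eV.

0.0602 eV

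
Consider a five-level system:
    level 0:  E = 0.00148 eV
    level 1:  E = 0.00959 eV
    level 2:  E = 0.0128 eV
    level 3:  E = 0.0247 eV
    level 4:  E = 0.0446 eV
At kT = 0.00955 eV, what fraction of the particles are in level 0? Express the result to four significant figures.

0.5458

Eᵢ/kT = 0.154974, 1.00419, 1.34031, 2.58639, 4.67016.
Z = Σ e^(−Eᵢ/kT) = e^(−0.154974) + e^(−1.00419) + e^(−1.34031) + e^(−2.58639) + e^(−4.67016) = 0.856437 + 0.366341 + 0.261765 + 0.0752914 + 0.00937077 = 1.56921.
P₀ = e^(−E₀/kT) / Z = 0.856437/1.56921 = 0.5458.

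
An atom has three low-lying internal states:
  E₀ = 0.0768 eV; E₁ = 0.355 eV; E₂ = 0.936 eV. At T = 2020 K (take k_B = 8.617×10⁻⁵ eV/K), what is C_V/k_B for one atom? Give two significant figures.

k_BT = 8.617×10⁻⁵ × 2020 K = 0.1741 eV.
Eᵢ/kT = 0.4411, 2.039, 5.376.
Z = Σ e^(−Eᵢ/kT) = e^(−0.4411) + e^(−2.039) + e^(−5.376) = 0.6433 + 0.1302 + 0.004626 = 0.7781.
⟨E⟩ = 0.1285 eV, ⟨E²⟩ = 0.03117 eV².
C_V/k_B = (⟨E²⟩ − ⟨E⟩²)/(kT)² = (0.03117 − 0.01651)/0.03031 = 0.48.

0.48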